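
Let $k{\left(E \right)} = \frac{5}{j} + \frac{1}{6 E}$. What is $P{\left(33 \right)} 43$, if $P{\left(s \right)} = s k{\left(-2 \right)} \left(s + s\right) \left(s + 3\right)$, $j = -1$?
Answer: $-17138682$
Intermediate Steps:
$k{\left(E \right)} = -5 + \frac{1}{6 E}$ ($k{\left(E \right)} = \frac{5}{-1} + \frac{1}{6 E} = 5 \left(-1\right) + \frac{1}{6 E} = -5 + \frac{1}{6 E}$)
$P{\left(s \right)} = - \frac{61 s^{2} \left(3 + s\right)}{6}$ ($P{\left(s \right)} = s \left(-5 + \frac{1}{6 \left(-2\right)}\right) \left(s + s\right) \left(s + 3\right) = s \left(-5 + \frac{1}{6} \left(- \frac{1}{2}\right)\right) 2 s \left(3 + s\right) = s \left(-5 - \frac{1}{12}\right) 2 s \left(3 + s\right) = s \left(- \frac{61}{12}\right) 2 s \left(3 + s\right) = - \frac{61 s}{12} \cdot 2 s \left(3 + s\right) = - \frac{61 s^{2} \left(3 + s\right)}{6}$)
$P{\left(33 \right)} 43 = \frac{61 \cdot 33^{2} \left(-3 - 33\right)}{6} \cdot 43 = \frac{61}{6} \cdot 1089 \left(-3 - 33\right) 43 = \frac{61}{6} \cdot 1089 \left(-36\right) 43 = \left(-398574\right) 43 = -17138682$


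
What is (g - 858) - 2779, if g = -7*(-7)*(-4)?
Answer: -3833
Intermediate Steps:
g = -196 (g = 49*(-4) = -196)
(g - 858) - 2779 = (-196 - 858) - 2779 = -1054 - 2779 = -3833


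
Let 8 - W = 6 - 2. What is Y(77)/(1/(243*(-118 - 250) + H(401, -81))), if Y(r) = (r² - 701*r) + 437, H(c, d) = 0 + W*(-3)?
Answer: 4258137396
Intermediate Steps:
W = 4 (W = 8 - (6 - 2) = 8 - 1*4 = 8 - 4 = 4)
H(c, d) = -12 (H(c, d) = 0 + 4*(-3) = 0 - 12 = -12)
Y(r) = 437 + r² - 701*r
Y(77)/(1/(243*(-118 - 250) + H(401, -81))) = (437 + 77² - 701*77)/(1/(243*(-118 - 250) - 12)) = (437 + 5929 - 53977)/(1/(243*(-368) - 12)) = -47611/(1/(-89424 - 12)) = -47611/(1/(-89436)) = -47611/(-1/89436) = -47611*(-89436) = 4258137396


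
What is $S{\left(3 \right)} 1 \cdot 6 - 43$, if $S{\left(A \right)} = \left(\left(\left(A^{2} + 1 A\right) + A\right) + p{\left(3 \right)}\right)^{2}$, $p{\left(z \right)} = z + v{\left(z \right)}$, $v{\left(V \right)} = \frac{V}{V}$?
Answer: $2123$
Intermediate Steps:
$v{\left(V \right)} = 1$
$p{\left(z \right)} = 1 + z$ ($p{\left(z \right)} = z + 1 = 1 + z$)
$S{\left(A \right)} = \left(4 + A^{2} + 2 A\right)^{2}$ ($S{\left(A \right)} = \left(\left(\left(A^{2} + 1 A\right) + A\right) + \left(1 + 3\right)\right)^{2} = \left(\left(\left(A^{2} + A\right) + A\right) + 4\right)^{2} = \left(\left(\left(A + A^{2}\right) + A\right) + 4\right)^{2} = \left(\left(A^{2} + 2 A\right) + 4\right)^{2} = \left(4 + A^{2} + 2 A\right)^{2}$)
$S{\left(3 \right)} 1 \cdot 6 - 43 = \left(4 + 3^{2} + 2 \cdot 3\right)^{2} \cdot 1 \cdot 6 - 43 = \left(4 + 9 + 6\right)^{2} \cdot 6 - 43 = 19^{2} \cdot 6 - 43 = 361 \cdot 6 - 43 = 2166 - 43 = 2123$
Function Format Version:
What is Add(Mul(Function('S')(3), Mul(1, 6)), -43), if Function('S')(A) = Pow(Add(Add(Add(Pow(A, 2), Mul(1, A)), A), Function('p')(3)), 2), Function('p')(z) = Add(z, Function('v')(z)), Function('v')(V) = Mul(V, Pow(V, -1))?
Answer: 2123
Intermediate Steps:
Function('v')(V) = 1
Function('p')(z) = Add(1, z) (Function('p')(z) = Add(z, 1) = Add(1, z))
Function('S')(A) = Pow(Add(4, Pow(A, 2), Mul(2, A)), 2) (Function('S')(A) = Pow(Add(Add(Add(Pow(A, 2), Mul(1, A)), A), Add(1, 3)), 2) = Pow(Add(Add(Add(Pow(A, 2), A), A), 4), 2) = Pow(Add(Add(Add(A, Pow(A, 2)), A), 4), 2) = Pow(Add(Add(Pow(A, 2), Mul(2, A)), 4), 2) = Pow(Add(4, Pow(A, 2), Mul(2, A)), 2))
Add(Mul(Function('S')(3), Mul(1, 6)), -43) = Add(Mul(Pow(Add(4, Pow(3, 2), Mul(2, 3)), 2), Mul(1, 6)), -43) = Add(Mul(Pow(Add(4, 9, 6), 2), 6), -43) = Add(Mul(Pow(19, 2), 6), -43) = Add(Mul(361, 6), -43) = Add(2166, -43) = 2123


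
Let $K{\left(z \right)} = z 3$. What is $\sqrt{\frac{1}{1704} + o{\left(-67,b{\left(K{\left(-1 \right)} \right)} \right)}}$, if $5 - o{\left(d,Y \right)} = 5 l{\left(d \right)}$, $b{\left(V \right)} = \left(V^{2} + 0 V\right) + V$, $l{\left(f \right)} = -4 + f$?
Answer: $\frac{\sqrt{261325866}}{852} \approx 18.974$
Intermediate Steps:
$K{\left(z \right)} = 3 z$
$b{\left(V \right)} = V + V^{2}$ ($b{\left(V \right)} = \left(V^{2} + 0\right) + V = V^{2} + V = V + V^{2}$)
$o{\left(d,Y \right)} = 25 - 5 d$ ($o{\left(d,Y \right)} = 5 - 5 \left(-4 + d\right) = 5 - \left(-20 + 5 d\right) = 25 - 5 d$)
$\sqrt{\frac{1}{1704} + o{\left(-67,b{\left(K{\left(-1 \right)} \right)} \right)}} = \sqrt{\frac{1}{1704} + \left(25 - -335\right)} = \sqrt{\frac{1}{1704} + \left(25 + 335\right)} = \sqrt{\frac{1}{1704} + 360} = \sqrt{\frac{613441}{1704}} = \frac{\sqrt{261325866}}{852}$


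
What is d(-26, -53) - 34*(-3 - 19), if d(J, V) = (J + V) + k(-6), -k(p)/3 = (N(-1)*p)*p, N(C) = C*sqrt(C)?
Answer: 669 + 108*I ≈ 669.0 + 108.0*I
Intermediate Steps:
N(C) = C**(3/2)
k(p) = 3*I*p**2 (k(p) = -3*(-1)**(3/2)*p*p = -3*(-I)*p*p = -3*(-I*p)*p = -(-3)*I*p**2 = 3*I*p**2)
d(J, V) = J + V + 108*I (d(J, V) = (J + V) + 3*I*(-6)**2 = (J + V) + 3*I*36 = (J + V) + 108*I = J + V + 108*I)
d(-26, -53) - 34*(-3 - 19) = (-26 - 53 + 108*I) - 34*(-3 - 19) = (-79 + 108*I) - 34*(-22) = (-79 + 108*I) - 1*(-748) = (-79 + 108*I) + 748 = 669 + 108*I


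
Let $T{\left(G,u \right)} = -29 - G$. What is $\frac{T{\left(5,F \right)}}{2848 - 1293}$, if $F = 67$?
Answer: $- \frac{34}{1555} \approx -0.021865$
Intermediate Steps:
$\frac{T{\left(5,F \right)}}{2848 - 1293} = \frac{-29 - 5}{2848 - 1293} = - \frac{34}{1555}$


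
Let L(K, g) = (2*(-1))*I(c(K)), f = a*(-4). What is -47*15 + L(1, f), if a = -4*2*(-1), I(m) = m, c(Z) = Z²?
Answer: -707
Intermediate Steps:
a = 8 (a = -8*(-1) = 8)
f = -32 (f = 8*(-4) = -32)
L(K, g) = -2*K² (L(K, g) = (2*(-1))*K² = -2*K²)
-47*15 + L(1, f) = -47*15 - 2*1² = -705 - 2*1 = -705 - 2 = -707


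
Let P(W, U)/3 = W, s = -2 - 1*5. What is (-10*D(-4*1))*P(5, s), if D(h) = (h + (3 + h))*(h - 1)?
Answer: -3750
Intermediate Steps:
s = -7 (s = -2 - 5 = -7)
P(W, U) = 3*W
D(h) = (-1 + h)*(3 + 2*h) (D(h) = (3 + 2*h)*(-1 + h) = (-1 + h)*(3 + 2*h))
(-10*D(-4*1))*P(5, s) = (-10*(-3 - 4*1 + 2*(-4*1)²))*(3*5) = -10*(-3 - 4 + 2*(-4)²)*15 = -10*(-3 - 4 + 2*16)*15 = -10*(-3 - 4 + 32)*15 = -10*25*15 = -250*15 = -3750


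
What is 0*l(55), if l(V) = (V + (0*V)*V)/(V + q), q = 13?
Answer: 0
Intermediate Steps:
l(V) = V/(13 + V) (l(V) = (V + (0*V)*V)/(V + 13) = (V + 0*V)/(13 + V) = (V + 0)/(13 + V) = V/(13 + V))
0*l(55) = 0*(55/(13 + 55)) = 0*(55/68) = 0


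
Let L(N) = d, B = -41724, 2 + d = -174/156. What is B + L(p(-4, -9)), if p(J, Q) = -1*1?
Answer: -1084905/26 ≈ -41727.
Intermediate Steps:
p(J, Q) = -1
d = -81/26 (d = -2 - 174/156 = -2 - 174*1/156 = -2 - 29/26 = -81/26 ≈ -3.1154)
L(N) = -81/26
B + L(p(-4, -9)) = -41724 - 81/26 = -1084905/26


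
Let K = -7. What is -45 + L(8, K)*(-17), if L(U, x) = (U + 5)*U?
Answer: -1813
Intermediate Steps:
L(U, x) = U*(5 + U) (L(U, x) = (5 + U)*U = U*(5 + U))
-45 + L(8, K)*(-17) = -45 + (8*(5 + 8))*(-17) = -45 + (8*13)*(-17) = -45 + 104*(-17) = -45 - 1768 = -1813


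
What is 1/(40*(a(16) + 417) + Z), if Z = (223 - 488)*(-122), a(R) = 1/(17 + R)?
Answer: 33/1617370 ≈ 2.0404e-5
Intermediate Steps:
Z = 32330 (Z = -265*(-122) = 32330)
1/(40*(a(16) + 417) + Z) = 1/(40*(1/(17 + 16) + 417) + 32330) = 1/(40*(1/33 + 417) + 32330) = 1/(40*(13762/33) + 32330) = 1/(550480/33 + 32330) = 1/(1617370/33) = 33/1617370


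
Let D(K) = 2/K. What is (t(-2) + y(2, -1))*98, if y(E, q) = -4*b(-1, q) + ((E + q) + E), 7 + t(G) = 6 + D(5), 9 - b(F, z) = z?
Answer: -18424/5 ≈ -3684.8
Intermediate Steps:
b(F, z) = 9 - z
t(G) = -⅗ (t(G) = -7 + (6 + 2/5) = -7 + (6 + 2*(⅕)) = -7 + (6 + ⅖) = -7 + 32/5 = -⅗)
y(E, q) = -36 + 2*E + 5*q (y(E, q) = -4*(9 - q) + ((E + q) + E) = (-36 + 4*q) + (q + 2*E) = -36 + 2*E + 5*q)
(t(-2) + y(2, -1))*98 = (-⅗ + (-36 + 2*2 + 5*(-1)))*98 = (-⅗ + (-36 + 4 - 5))*98 = (-⅗ - 37)*98 = -188/5*98 = -18424/5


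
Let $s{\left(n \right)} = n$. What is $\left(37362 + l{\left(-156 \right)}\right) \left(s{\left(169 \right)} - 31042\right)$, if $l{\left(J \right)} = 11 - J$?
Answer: $-1158632817$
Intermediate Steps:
$\left(37362 + l{\left(-156 \right)}\right) \left(s{\left(169 \right)} - 31042\right) = \left(37362 + \left(11 - -156\right)\right) \left(169 - 31042\right) = \left(37362 + \left(11 + 156\right)\right) \left(-30873\right) = \left(37362 + 167\right) \left(-30873\right) = 37529 \left(-30873\right) = -1158632817$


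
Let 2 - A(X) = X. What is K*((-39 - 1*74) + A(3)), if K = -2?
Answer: 228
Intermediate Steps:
A(X) = 2 - X
K*((-39 - 1*74) + A(3)) = -2*((-39 - 1*74) + (2 - 1*3)) = -2*((-39 - 74) + (2 - 3)) = -2*(-113 - 1) = -2*(-114) = 228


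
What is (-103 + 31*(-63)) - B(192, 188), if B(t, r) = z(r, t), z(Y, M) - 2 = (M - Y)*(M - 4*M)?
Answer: 246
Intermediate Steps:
z(Y, M) = 2 - 3*M*(M - Y) (z(Y, M) = 2 + (M - Y)*(M - 4*M) = 2 + (M - Y)*(-3*M) = 2 - 3*M*(M - Y))
B(t, r) = 2 - 3*t² + 3*r*t (B(t, r) = 2 - 3*t² + 3*t*r = 2 - 3*t² + 3*r*t)
(-103 + 31*(-63)) - B(192, 188) = (-103 + 31*(-63)) - (2 - 3*192² + 3*188*192) = (-103 - 1953) - (2 - 3*36864 + 108288) = -2056 - (2 - 110592 + 108288) = -2056 - 1*(-2302) = -2056 + 2302 = 246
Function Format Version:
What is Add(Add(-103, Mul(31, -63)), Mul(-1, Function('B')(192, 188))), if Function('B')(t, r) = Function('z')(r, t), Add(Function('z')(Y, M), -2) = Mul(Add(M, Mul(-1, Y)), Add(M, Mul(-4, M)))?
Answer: 246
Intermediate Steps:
Function('z')(Y, M) = Add(2, Mul(-3, M, Add(M, Mul(-1, Y)))) (Function('z')(Y, M) = Add(2, Mul(Add(M, Mul(-1, Y)), Add(M, Mul(-4, M)))) = Add(2, Mul(Add(M, Mul(-1, Y)), Mul(-3, M))) = Add(2, Mul(-3, M, Add(M, Mul(-1, Y)))))
Function('B')(t, r) = Add(2, Mul(-3, Pow(t, 2)), Mul(3, r, t)) (Function('B')(t, r) = Add(2, Mul(-3, Pow(t, 2)), Mul(3, t, r)) = Add(2, Mul(-3, Pow(t, 2)), Mul(3, r, t)))
Add(Add(-103, Mul(31, -63)), Mul(-1, Function('B')(192, 188))) = Add(Add(-103, Mul(31, -63)), Mul(-1, Add(2, Mul(-3, Pow(192, 2)), Mul(3, 188, 192)))) = Add(Add(-103, -1953), Mul(-1, Add(2, Mul(-3, 36864), 108288))) = Add(-2056, Mul(-1, Add(2, -110592, 108288))) = Add(-2056, Mul(-1, -2302)) = Add(-2056, 2302) = 246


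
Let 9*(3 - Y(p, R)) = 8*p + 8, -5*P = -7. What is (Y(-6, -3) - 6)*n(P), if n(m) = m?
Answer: 91/45 ≈ 2.0222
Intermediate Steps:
P = 7/5 (P = -1/5*(-7) = 7/5 ≈ 1.4000)
Y(p, R) = 19/9 - 8*p/9 (Y(p, R) = 3 - (8*p + 8)/9 = 3 - (8 + 8*p)/9 = 3 + (-8/9 - 8*p/9) = 19/9 - 8*p/9)
(Y(-6, -3) - 6)*n(P) = ((19/9 - 8/9*(-6)) - 6)*(7/5) = ((19/9 + 16/3) - 6)*(7/5) = (67/9 - 6)*(7/5) = (13/9)*(7/5) = 91/45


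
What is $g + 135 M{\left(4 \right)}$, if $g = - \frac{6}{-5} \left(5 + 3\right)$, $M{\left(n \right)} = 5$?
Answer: $\frac{3423}{5} \approx 684.6$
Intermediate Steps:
$g = \frac{48}{5}$ ($g = \left(-6\right) \left(- \frac{1}{5}\right) 8 = \frac{6}{5} \cdot 8 = \frac{48}{5} \approx 9.6$)
$g + 135 M{\left(4 \right)} = \frac{48}{5} + 135 \cdot 5 = \frac{48}{5} + 675 = \frac{3423}{5}$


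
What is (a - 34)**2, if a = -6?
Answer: 1600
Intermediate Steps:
(a - 34)**2 = (-6 - 34)**2 = (-40)**2 = 1600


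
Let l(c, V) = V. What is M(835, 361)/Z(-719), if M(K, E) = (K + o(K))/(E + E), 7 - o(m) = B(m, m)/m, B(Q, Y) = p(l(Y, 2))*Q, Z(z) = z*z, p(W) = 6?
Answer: 22/9822259 ≈ 2.2398e-6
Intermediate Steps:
Z(z) = z²
B(Q, Y) = 6*Q
o(m) = 1 (o(m) = 7 - 6*m/m = 7 - 1*6 = 7 - 6 = 1)
M(K, E) = (1 + K)/(2*E) (M(K, E) = (K + 1)/(E + E) = (1 + K)/((2*E)) = (1 + K)*(1/(2*E)) = (1 + K)/(2*E))
M(835, 361)/Z(-719) = ((½)*(1 + 835)/361)/((-719)²) = ((½)*(1/361)*836)/516961 = (22/19)*(1/516961) = 22/9822259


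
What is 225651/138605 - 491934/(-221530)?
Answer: 2363459562/614103313 ≈ 3.8486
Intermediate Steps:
225651/138605 - 491934/(-221530) = 225651*(1/138605) - 491934*(-1/221530) = 225651/138605 + 245967/110765 = 2363459562/614103313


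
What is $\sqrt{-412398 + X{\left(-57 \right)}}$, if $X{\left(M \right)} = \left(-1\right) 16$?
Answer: $i \sqrt{412414} \approx 642.19 i$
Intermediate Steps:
$X{\left(M \right)} = -16$
$\sqrt{-412398 + X{\left(-57 \right)}} = \sqrt{-412398 - 16} = \sqrt{-412414} = i \sqrt{412414}$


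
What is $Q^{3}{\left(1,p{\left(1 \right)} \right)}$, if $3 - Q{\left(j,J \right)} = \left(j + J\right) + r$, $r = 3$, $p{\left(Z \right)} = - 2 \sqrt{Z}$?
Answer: $1$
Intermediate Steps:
$Q{\left(j,J \right)} = - J - j$ ($Q{\left(j,J \right)} = 3 - \left(\left(j + J\right) + 3\right) = 3 - \left(\left(J + j\right) + 3\right) = 3 - \left(3 + J + j\right) = - J - j$)
$Q^{3}{\left(1,p{\left(1 \right)} \right)} = \left(- \left(-2\right) \sqrt{1} - 1\right)^{3} = \left(- \left(-2\right) 1 - 1\right)^{3} = \left(\left(-1\right) \left(-2\right) - 1\right)^{3} = \left(2 - 1\right)^{3} = 1^{3} = 1$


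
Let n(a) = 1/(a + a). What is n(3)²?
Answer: 1/36 ≈ 0.027778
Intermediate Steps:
n(a) = 1/(2*a)
n(3)² = ((½)/3)² = ((½)*(⅓))² = (⅙)² = 1/36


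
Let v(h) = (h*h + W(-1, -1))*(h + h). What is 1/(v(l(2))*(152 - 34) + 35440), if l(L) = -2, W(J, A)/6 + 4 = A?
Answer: 1/47712 ≈ 2.0959e-5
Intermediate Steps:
W(J, A) = -24 + 6*A
v(h) = 2*h*(-30 + h**2) (v(h) = (h*h + (-24 + 6*(-1)))*(h + h) = (h**2 + (-24 - 6))*(2*h) = (h**2 - 30)*(2*h) = (-30 + h**2)*(2*h) = 2*h*(-30 + h**2))
1/(v(l(2))*(152 - 34) + 35440) = 1/((2*(-2)*(-30 + (-2)**2))*(152 - 34) + 35440) = 1/((2*(-2)*(-30 + 4))*118 + 35440) = 1/((2*(-2)*(-26))*118 + 35440) = 1/(104*118 + 35440) = 1/(12272 + 35440) = 1/47712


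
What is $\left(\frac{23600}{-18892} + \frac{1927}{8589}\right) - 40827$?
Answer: $- \frac{1656223409348}{40565847} \approx -40828.0$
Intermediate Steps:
$\left(\frac{23600}{-18892} + \frac{1927}{8589}\right) - 40827 = \left(23600 \left(- \frac{1}{18892}\right) + 1927 \cdot \frac{1}{8589}\right) - 40827 = \left(- \frac{5900}{4723} + \frac{1927}{8589}\right) - 40827 = - \frac{41573879}{40565847} - 40827 = - \frac{1656223409348}{40565847}$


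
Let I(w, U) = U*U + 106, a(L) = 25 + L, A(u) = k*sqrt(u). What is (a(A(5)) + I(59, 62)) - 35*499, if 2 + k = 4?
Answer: -13490 + 2*sqrt(5) ≈ -13486.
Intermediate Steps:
k = 2 (k = -2 + 4 = 2)
A(u) = 2*sqrt(u)
I(w, U) = 106 + U**2 (I(w, U) = U**2 + 106 = 106 + U**2)
(a(A(5)) + I(59, 62)) - 35*499 = ((25 + 2*sqrt(5)) + (106 + 62**2)) - 35*499 = ((25 + 2*sqrt(5)) + (106 + 3844)) - 17465 = ((25 + 2*sqrt(5)) + 3950) - 17465 = (3975 + 2*sqrt(5)) - 17465 = -13490 + 2*sqrt(5)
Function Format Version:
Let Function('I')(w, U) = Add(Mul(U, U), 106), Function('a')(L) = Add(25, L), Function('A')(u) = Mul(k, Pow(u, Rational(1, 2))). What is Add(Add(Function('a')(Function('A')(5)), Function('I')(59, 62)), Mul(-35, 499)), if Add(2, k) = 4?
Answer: Add(-13490, Mul(2, Pow(5, Rational(1, 2)))) ≈ -13486.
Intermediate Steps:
k = 2 (k = Add(-2, 4) = 2)
Function('A')(u) = Mul(2, Pow(u, Rational(1, 2)))
Function('I')(w, U) = Add(106, Pow(U, 2)) (Function('I')(w, U) = Add(Pow(U, 2), 106) = Add(106, Pow(U, 2)))
Add(Add(Function('a')(Function('A')(5)), Function('I')(59, 62)), Mul(-35, 499)) = Add(Add(Add(25, Mul(2, Pow(5, Rational(1, 2)))), Add(106, Pow(62, 2))), Mul(-35, 499)) = Add(Add(Add(25, Mul(2, Pow(5, Rational(1, 2)))), Add(106, 3844)), -17465) = Add(Add(Add(25, Mul(2, Pow(5, Rational(1, 2)))), 3950), -17465) = Add(Add(3975, Mul(2, Pow(5, Rational(1, 2)))), -17465) = Add(-13490, Mul(2, Pow(5, Rational(1, 2))))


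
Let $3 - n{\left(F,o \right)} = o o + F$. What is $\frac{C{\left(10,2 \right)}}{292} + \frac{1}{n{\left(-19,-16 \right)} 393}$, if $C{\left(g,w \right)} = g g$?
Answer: $\frac{2298977}{6713226} \approx 0.34245$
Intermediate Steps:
$n{\left(F,o \right)} = 3 - F - o^{2}$ ($n{\left(F,o \right)} = 3 - \left(o o + F\right) = 3 - \left(o^{2} + F\right) = 3 - \left(F + o^{2}\right) = 3 - F - o^{2}$)
$C{\left(g,w \right)} = g^{2}$
$\frac{C{\left(10,2 \right)}}{292} + \frac{1}{n{\left(-19,-16 \right)} 393} = \frac{10^{2}}{292} + \frac{1}{\left(3 - -19 - \left(-16\right)^{2}\right) 393} = 100 \cdot \frac{1}{292} + \frac{1}{3 + 19 - 256} \cdot \frac{1}{393} = \frac{25}{73} + \frac{1}{3 + 19 - 256} \cdot \frac{1}{393} = \frac{25}{73} + \frac{1}{-234} \cdot \frac{1}{393} = \frac{25}{73} - \frac{1}{91962} = \frac{2298977}{6713226}$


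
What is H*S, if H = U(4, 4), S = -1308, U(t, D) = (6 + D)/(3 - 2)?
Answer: -13080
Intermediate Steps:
U(t, D) = 6 + D (U(t, D) = (6 + D)/1 = (6 + D)*1 = 6 + D)
H = 10 (H = 6 + 4 = 10)
H*S = 10*(-1308) = -13080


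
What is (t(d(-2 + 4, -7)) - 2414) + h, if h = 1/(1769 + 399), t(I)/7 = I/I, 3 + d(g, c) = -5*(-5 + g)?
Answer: -5218375/2168 ≈ -2407.0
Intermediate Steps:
d(g, c) = 22 - 5*g (d(g, c) = -3 - 5*(-5 + g) = -3 + (25 - 5*g) = 22 - 5*g)
t(I) = 7 (t(I) = 7*(I/I) = 7*1 = 7)
h = 1/2168 ≈ 0.00046125
(t(d(-2 + 4, -7)) - 2414) + h = (7 - 2414) + 1/2168 = -2407 + 1/2168 = -5218375/2168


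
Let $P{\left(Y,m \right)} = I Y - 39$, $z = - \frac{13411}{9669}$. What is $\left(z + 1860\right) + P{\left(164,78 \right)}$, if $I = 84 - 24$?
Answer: $\frac{112736798}{9669} \approx 11660.0$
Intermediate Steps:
$z = - \frac{13411}{9669}$ ($z = \left(-13411\right) \frac{1}{9669} = - \frac{13411}{9669} \approx -1.387$)
$I = 60$
$P{\left(Y,m \right)} = -39 + 60 Y$ ($P{\left(Y,m \right)} = 60 Y - 39 = -39 + 60 Y$)
$\left(z + 1860\right) + P{\left(164,78 \right)} = \left(- \frac{13411}{9669} + 1860\right) + \left(-39 + 60 \cdot 164\right) = \frac{17970929}{9669} + \left(-39 + 9840\right) = \frac{17970929}{9669} + 9801 = \frac{112736798}{9669}$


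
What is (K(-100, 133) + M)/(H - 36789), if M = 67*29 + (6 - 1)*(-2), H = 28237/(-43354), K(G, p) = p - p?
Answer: -83803282/1594978543 ≈ -0.052542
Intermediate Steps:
K(G, p) = 0
H = -28237/43354 (H = 28237*(-1/43354) = -28237/43354 ≈ -0.65131)
M = 1933 (M = 1943 + 5*(-2) = 1943 - 10 = 1933)
(K(-100, 133) + M)/(H - 36789) = (0 + 1933)/(-28237/43354 - 36789) = 1933/(-1594978543/43354) = 1933*(-43354/1594978543) = -83803282/1594978543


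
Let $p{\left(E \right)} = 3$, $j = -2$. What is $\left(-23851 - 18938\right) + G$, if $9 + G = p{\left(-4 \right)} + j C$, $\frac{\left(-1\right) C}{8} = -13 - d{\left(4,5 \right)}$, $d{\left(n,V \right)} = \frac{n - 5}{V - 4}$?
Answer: $-42987$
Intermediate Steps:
$d{\left(n,V \right)} = \frac{-5 + n}{-4 + V}$
$C = 96$ ($C = - 8 \left(-13 - \frac{-5 + 4}{-4 + 5}\right) = - 8 \left(-13 - 1^{-1} \left(-1\right)\right) = - 8 \left(-13 - 1 \left(-1\right)\right) = - 8 \left(-13 - -1\right) = - 8 \left(-13 + 1\right) = \left(-8\right) \left(-12\right) = 96$)
$G = -198$ ($G = -9 + \left(3 - 192\right) = -9 - 189 = -198$)
$\left(-23851 - 18938\right) + G = \left(-23851 - 18938\right) - 198 = -42789 - 198 = -42987$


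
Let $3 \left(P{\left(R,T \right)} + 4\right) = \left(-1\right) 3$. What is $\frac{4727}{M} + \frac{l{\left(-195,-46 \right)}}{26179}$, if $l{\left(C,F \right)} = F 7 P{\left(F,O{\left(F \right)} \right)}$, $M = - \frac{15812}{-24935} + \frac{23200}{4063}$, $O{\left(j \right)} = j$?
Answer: $\frac{12538070151501525}{16826189827924} \approx 745.15$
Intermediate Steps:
$P{\left(R,T \right)} = -5$ ($P{\left(R,T \right)} = -4 + \frac{\left(-1\right) 3}{3} = -4 + \frac{1}{3} \left(-3\right) = -4 - 1 = -5$)
$M = \frac{642736156}{101310905}$ ($M = \left(-15812\right) \left(- \frac{1}{24935}\right) + 23200 \cdot \frac{1}{4063} = \frac{15812}{24935} + \frac{23200}{4063} = \frac{642736156}{101310905} \approx 6.3442$)
$l{\left(C,F \right)} = - 35 F$ ($l{\left(C,F \right)} = F 7 \left(-5\right) = 7 F \left(-5\right) = - 35 F$)
$\frac{4727}{M} + \frac{l{\left(-195,-46 \right)}}{26179} = \frac{4727}{\frac{642736156}{101310905}} + \frac{\left(-35\right) \left(-46\right)}{26179} = 4727 \cdot \frac{101310905}{642736156} + 1610 \cdot \frac{1}{26179} = \frac{478896647935}{642736156} + \frac{1610}{26179} = \frac{12538070151501525}{16826189827924}$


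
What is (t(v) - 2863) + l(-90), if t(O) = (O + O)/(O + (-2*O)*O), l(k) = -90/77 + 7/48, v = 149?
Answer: -95269085/33264 ≈ -2864.0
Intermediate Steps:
l(k) = -3781/3696 (l(k) = -90*1/77 + 7*(1/48) = -90/77 + 7/48 = -3781/3696)
t(O) = 2*O/(O - 2*O**2) (t(O) = (2*O)/(O - 2*O**2) = 2*O/(O - 2*O**2))
(t(v) - 2863) + l(-90) = (-2/(-1 + 2*149) - 2863) - 3781/3696 = (-2/(-1 + 298) - 2863) - 3781/3696 = (-2/297 - 2863) - 3781/3696 = -850313/297 - 3781/3696 = -95269085/33264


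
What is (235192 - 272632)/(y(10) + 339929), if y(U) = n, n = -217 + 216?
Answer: -4680/42491 ≈ -0.11014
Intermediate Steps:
n = -1
y(U) = -1
(235192 - 272632)/(y(10) + 339929) = (235192 - 272632)/(-1 + 339929) = -37440/339928 = -37440*1/339928 = -4680/42491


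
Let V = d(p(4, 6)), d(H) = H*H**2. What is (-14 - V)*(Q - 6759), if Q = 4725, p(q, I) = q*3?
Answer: 3543228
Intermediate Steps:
p(q, I) = 3*q
d(H) = H**3
V = 1728 (V = (3*4)**3 = 12**3 = 1728)
(-14 - V)*(Q - 6759) = (-14 - 1*1728)*(4725 - 6759) = (-14 - 1728)*(-2034) = -1742*(-2034) = 3543228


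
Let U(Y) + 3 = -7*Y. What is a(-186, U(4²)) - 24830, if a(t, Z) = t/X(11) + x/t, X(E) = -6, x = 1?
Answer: -4612615/186 ≈ -24799.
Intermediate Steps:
U(Y) = -3 - 7*Y
a(t, Z) = 1/t - t/6 (a(t, Z) = t/(-6) + 1/t = t*(-⅙) + 1/t = -t/6 + 1/t = 1/t - t/6)
a(-186, U(4²)) - 24830 = (1/(-186) - ⅙*(-186)) - 24830 = (-1/186 + 31) - 24830 = 5765/186 - 24830 = -4612615/186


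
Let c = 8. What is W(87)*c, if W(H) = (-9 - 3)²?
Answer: 1152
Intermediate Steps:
W(H) = 144 (W(H) = (-12)² = 144)
W(87)*c = 144*8 = 1152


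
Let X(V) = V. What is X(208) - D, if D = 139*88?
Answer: -12024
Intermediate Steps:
D = 12232
X(208) - D = 208 - 1*12232 = 208 - 12232 = -12024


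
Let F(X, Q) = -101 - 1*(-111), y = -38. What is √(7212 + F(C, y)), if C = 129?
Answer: √7222 ≈ 84.982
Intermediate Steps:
F(X, Q) = 10 (F(X, Q) = -101 + 111 = 10)
√(7212 + F(C, y)) = √(7212 + 10) = √7222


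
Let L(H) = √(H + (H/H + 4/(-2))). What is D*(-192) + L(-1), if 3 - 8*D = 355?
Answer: 8448 + I*√2 ≈ 8448.0 + 1.4142*I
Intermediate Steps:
D = -44 (D = 3/8 - ⅛*355 = 3/8 - 355/8 = -44)
L(H) = √(-1 + H) (L(H) = √(H + (1 + 4*(-½))) = √(H + (1 - 2)) = √(H - 1) = √(-1 + H))
D*(-192) + L(-1) = -44*(-192) + √(-1 - 1) = 8448 + √(-2) = 8448 + I*√2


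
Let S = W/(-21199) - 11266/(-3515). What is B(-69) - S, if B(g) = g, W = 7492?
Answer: -5353993019/74514485 ≈ -71.852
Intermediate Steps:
S = 212493554/74514485 (S = 7492/(-21199) - 11266/(-3515) = 7492*(-1/21199) - 11266*(-1/3515) = -7492/21199 + 11266/3515 = 212493554/74514485 ≈ 2.8517)
B(-69) - S = -69 - 1*212493554/74514485 = -69 - 212493554/74514485 = -5353993019/74514485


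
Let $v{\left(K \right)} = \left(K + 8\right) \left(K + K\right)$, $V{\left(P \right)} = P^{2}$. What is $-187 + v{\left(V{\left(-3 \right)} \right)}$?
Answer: $119$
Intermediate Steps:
$v{\left(K \right)} = 2 K \left(8 + K\right)$ ($v{\left(K \right)} = \left(8 + K\right) 2 K = 2 K \left(8 + K\right)$)
$-187 + v{\left(V{\left(-3 \right)} \right)} = -187 + 2 \left(-3\right)^{2} \left(8 + \left(-3\right)^{2}\right) = -187 + 2 \cdot 9 \left(8 + 9\right) = -187 + 2 \cdot 9 \cdot 17 = -187 + 306 = 119$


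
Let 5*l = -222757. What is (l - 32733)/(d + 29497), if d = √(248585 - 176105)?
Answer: -11398289734/4350002645 + 1545688*√4530/4350002645 ≈ -2.5964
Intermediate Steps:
l = -222757/5 (l = (⅕)*(-222757) = -222757/5 ≈ -44551.)
d = 4*√4530 (d = √72480 = 4*√4530 ≈ 269.22)
(l - 32733)/(d + 29497) = (-222757/5 - 32733)/(4*√4530 + 29497) = -386422/(5*(29497 + 4*√4530))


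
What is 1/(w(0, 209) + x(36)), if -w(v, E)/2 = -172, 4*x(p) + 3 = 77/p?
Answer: 144/49505 ≈ 0.0029088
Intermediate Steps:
x(p) = -3/4 + 77/(4*p) (x(p) = -3/4 + (77/p)/4 = -3/4 + 77/(4*p))
w(v, E) = 344 (w(v, E) = -2*(-172) = 344)
1/(w(0, 209) + x(36)) = 1/(344 + (1/4)*(77 - 3*36)/36) = 1/(344 + (1/4)*(1/36)*(77 - 108)) = 1/(344 + (1/4)*(1/36)*(-31)) = 1/(344 - 31/144) = 1/(49505/144) = 144/49505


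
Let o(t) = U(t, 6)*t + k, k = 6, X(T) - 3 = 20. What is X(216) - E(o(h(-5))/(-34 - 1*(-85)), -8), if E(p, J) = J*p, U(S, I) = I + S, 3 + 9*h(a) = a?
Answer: 95957/4131 ≈ 23.229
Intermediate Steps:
h(a) = -1/3 + a/9
X(T) = 23 (X(T) = 3 + 20 = 23)
o(t) = 6 + t*(6 + t) (o(t) = (6 + t)*t + 6 = t*(6 + t) + 6 = 6 + t*(6 + t))
X(216) - E(o(h(-5))/(-34 - 1*(-85)), -8) = 23 - (-8)*(6 + (-1/3 + (1/9)*(-5))*(6 + (-1/3 + (1/9)*(-5))))/(-34 - 1*(-85)) = 23 - (-8)*(6 + (-1/3 - 5/9)*(6 + (-1/3 - 5/9)))/(-34 + 85) = 23 - (-8)*(6 - 8*(6 - 8/9)/9)/51 = 23 - (-8)*(6 - 8/9*46/9)*(1/51) = 23 - (-8)*(6 - 368/81)*(1/51) = 23 - (-8)*(118/81)*(1/51) = 23 - (-8)*118/4131 = 23 - 1*(-944/4131) = 23 + 944/4131 = 95957/4131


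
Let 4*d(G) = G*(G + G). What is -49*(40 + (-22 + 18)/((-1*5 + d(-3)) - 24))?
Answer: -1968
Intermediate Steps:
d(G) = G²/2 (d(G) = (G*(G + G))/4 = (G*(2*G))/4 = (2*G²)/4 = G²/2)
-49*(40 + (-22 + 18)/((-1*5 + d(-3)) - 24)) = -49*(40 + (-22 + 18)/((-1*5 + (½)*(-3)²) - 24)) = -49*(40 - 4/((-5 + (½)*9) - 24)) = -49*(40 - 4/((-5 + 9/2) - 24)) = -49*(40 - 4/(-½ - 24)) = -49*(40 - 4/(-49/2)) = -49*(40 - 4*(-2/49)) = -49*(40 + 8/49) = -49*1968/49 = -1968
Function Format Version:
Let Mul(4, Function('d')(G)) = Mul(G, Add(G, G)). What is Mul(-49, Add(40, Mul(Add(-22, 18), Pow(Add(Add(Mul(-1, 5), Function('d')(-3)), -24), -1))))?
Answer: -1968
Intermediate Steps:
Function('d')(G) = Mul(Rational(1, 2), Pow(G, 2)) (Function('d')(G) = Mul(Rational(1, 4), Mul(G, Add(G, G))) = Mul(Rational(1, 4), Mul(G, Mul(2, G))) = Mul(Rational(1, 4), Mul(2, Pow(G, 2))) = Mul(Rational(1, 2), Pow(G, 2)))
Mul(-49, Add(40, Mul(Add(-22, 18), Pow(Add(Add(Mul(-1, 5), Function('d')(-3)), -24), -1)))) = Mul(-49, Add(40, Mul(Add(-22, 18), Pow(Add(Add(Mul(-1, 5), Mul(Rational(1, 2), Pow(-3, 2))), -24), -1)))) = Mul(-49, Add(40, Mul(-4, Pow(Add(Add(-5, Mul(Rational(1, 2), 9)), -24), -1)))) = Mul(-49, Add(40, Mul(-4, Pow(Add(Add(-5, Rational(9, 2)), -24), -1)))) = Mul(-49, Add(40, Mul(-4, Pow(Add(Rational(-1, 2), -24), -1)))) = Mul(-49, Add(40, Mul(-4, Pow(Rational(-49, 2), -1)))) = Mul(-49, Add(40, Mul(-4, Rational(-2, 49)))) = Mul(-49, Add(40, Rational(8, 49))) = Mul(-49, Rational(1968, 49)) = -1968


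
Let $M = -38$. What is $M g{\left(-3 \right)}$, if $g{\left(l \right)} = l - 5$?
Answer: $304$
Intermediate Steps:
$g{\left(l \right)} = -5 + l$ ($g{\left(l \right)} = l - 5 = -5 + l$)
$M g{\left(-3 \right)} = - 38 \left(-5 - 3\right) = \left(-38\right) \left(-8\right) = 304$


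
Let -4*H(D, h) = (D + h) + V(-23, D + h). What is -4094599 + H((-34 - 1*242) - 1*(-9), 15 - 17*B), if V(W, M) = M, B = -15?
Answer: -8189201/2 ≈ -4.0946e+6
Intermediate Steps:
H(D, h) = -D/2 - h/2 (H(D, h) = -((D + h) + (D + h))/4 = -(2*D + 2*h)/4 = -D/2 - h/2)
-4094599 + H((-34 - 1*242) - 1*(-9), 15 - 17*B) = -4094599 + (-((-34 - 1*242) - 1*(-9))/2 - (15 - 17*(-15))/2) = -4094599 + (-((-34 - 242) + 9)/2 - (15 + 255)/2) = -4094599 + (-(-276 + 9)/2 - ½*270) = -4094599 + (-½*(-267) - 135) = -4094599 + (267/2 - 135) = -4094599 - 3/2 = -8189201/2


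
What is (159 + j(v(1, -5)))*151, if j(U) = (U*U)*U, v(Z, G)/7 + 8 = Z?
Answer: -17740990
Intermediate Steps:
v(Z, G) = -56 + 7*Z
j(U) = U**3 (j(U) = U**2*U = U**3)
(159 + j(v(1, -5)))*151 = (159 + (-56 + 7*1)**3)*151 = (159 + (-56 + 7)**3)*151 = (159 + (-49)**3)*151 = (159 - 117649)*151 = -117490*151 = -17740990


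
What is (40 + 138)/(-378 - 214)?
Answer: -89/296 ≈ -0.30068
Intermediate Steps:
(40 + 138)/(-378 - 214) = 178/(-592) = 178*(-1/592) = -89/296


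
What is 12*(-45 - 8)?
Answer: -636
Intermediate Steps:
12*(-45 - 8) = 12*(-53) = -636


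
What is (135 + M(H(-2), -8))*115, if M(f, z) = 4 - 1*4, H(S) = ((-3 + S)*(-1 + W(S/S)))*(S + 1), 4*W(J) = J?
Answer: 15525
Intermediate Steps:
W(J) = J/4
H(S) = (1 + S)*(9/4 - 3*S/4) (H(S) = ((-3 + S)*(-1 + (S/S)/4))*(S + 1) = ((-3 + S)*(-1 + (1/4)*1))*(1 + S) = ((-3 + S)*(-1 + 1/4))*(1 + S) = ((-3 + S)*(-3/4))*(1 + S) = (9/4 - 3*S/4)*(1 + S) = (1 + S)*(9/4 - 3*S/4))
M(f, z) = 0 (M(f, z) = 4 - 4 = 0)
(135 + M(H(-2), -8))*115 = (135 + 0)*115 = 135*115 = 15525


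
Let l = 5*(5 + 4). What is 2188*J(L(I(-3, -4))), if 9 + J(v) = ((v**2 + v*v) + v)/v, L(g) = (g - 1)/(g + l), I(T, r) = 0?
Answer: -792056/45 ≈ -17601.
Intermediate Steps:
l = 45 (l = 5*9 = 45)
L(g) = (-1 + g)/(45 + g) (L(g) = (g - 1)/(g + 45) = (-1 + g)/(45 + g))
J(v) = -9 + (v + 2*v**2)/v (J(v) = -9 + ((v**2 + v*v) + v)/v = -9 + ((v**2 + v**2) + v)/v = -9 + (2*v**2 + v)/v = -9 + (v + 2*v**2)/v)
2188*J(L(I(-3, -4))) = 2188*(-8 + 2*((-1 + 0)/(45 + 0))) = 2188*(-8 + 2*(-1/45)) = 2188*(-8 - 2/45) = 2188*(-362/45) = -792056/45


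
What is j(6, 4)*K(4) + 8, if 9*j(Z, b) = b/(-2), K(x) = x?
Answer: 64/9 ≈ 7.1111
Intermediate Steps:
j(Z, b) = -b/18 (j(Z, b) = (b/(-2))/9 = (b*(-1/2))/9 = (-b/2)/9 = -b/18)
j(6, 4)*K(4) + 8 = -1/18*4*4 + 8 = -2/9*4 + 8 = -8/9 + 8 = 64/9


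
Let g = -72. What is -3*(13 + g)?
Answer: 177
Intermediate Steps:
-3*(13 + g) = -3*(13 - 72) = -3*(-59) = 177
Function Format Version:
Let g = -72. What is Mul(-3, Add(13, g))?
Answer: 177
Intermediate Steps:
Mul(-3, Add(13, g)) = Mul(-3, Add(13, -72)) = Mul(-3, -59) = 177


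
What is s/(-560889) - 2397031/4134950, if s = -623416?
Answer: 1233325668641/2319247970550 ≈ 0.53178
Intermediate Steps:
s/(-560889) - 2397031/4134950 = -623416/(-560889) - 2397031/4134950 = -623416*(-1/560889) - 2397031*1/4134950 = 623416/560889 - 2397031/4134950 = 1233325668641/2319247970550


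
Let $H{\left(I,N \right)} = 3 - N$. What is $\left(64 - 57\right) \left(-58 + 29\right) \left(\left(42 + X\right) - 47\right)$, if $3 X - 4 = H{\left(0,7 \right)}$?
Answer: $1015$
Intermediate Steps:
$X = 0$ ($X = \frac{4}{3} + \frac{3 - 7}{3} = \frac{4}{3} + \frac{1}{3} \left(-4\right) = \frac{4}{3} - \frac{4}{3} = 0$)
$\left(64 - 57\right) \left(-58 + 29\right) \left(\left(42 + X\right) - 47\right) = \left(64 - 57\right) \left(-58 + 29\right) \left(\left(42 + 0\right) - 47\right) = 7 \left(-29\right) \left(42 - 47\right) = \left(-203\right) \left(-5\right) = 1015$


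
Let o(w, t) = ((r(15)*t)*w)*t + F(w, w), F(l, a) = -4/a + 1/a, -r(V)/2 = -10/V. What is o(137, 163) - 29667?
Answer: 1982501098/411 ≈ 4.8236e+6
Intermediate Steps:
r(V) = 20/V (r(V) = -(-20)/V = 20/V)
F(l, a) = -3/a (F(l, a) = -4/a + 1/a = -3/a)
o(w, t) = -3/w + 4*w*t²/3 (o(w, t) = (((20/15)*t)*w)*t - 3/w = (((20*(1/15))*t)*w)*t - 3/w = ((4*t/3)*w)*t - 3/w = (4*t*w/3)*t - 3/w = 4*w*t²/3 - 3/w = -3/w + 4*w*t²/3)
o(137, 163) - 29667 = (-3/137 + (4/3)*137*163²) - 29667 = (-3*1/137 + (4/3)*137*26569) - 29667 = (-3/137 + 14559812/3) - 29667 = 1994694235/411 - 29667 = 1982501098/411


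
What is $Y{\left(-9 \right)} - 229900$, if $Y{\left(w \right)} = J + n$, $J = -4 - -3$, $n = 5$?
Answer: $-229896$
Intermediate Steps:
$J = -1$ ($J = -4 + 3 = -1$)
$Y{\left(w \right)} = 4$ ($Y{\left(w \right)} = -1 + 5 = 4$)
$Y{\left(-9 \right)} - 229900 = 4 - 229900 = -229896$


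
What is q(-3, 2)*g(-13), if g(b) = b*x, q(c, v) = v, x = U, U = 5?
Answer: -130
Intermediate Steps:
x = 5
g(b) = 5*b (g(b) = b*5 = 5*b)
q(-3, 2)*g(-13) = 2*(5*(-13)) = 2*(-65) = -130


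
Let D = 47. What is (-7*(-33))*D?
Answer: 10857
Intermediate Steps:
(-7*(-33))*D = -7*(-33)*47 = 231*47 = 10857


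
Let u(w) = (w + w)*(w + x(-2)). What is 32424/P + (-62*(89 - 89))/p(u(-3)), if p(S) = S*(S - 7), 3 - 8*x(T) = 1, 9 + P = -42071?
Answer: -4053/5260 ≈ -0.77053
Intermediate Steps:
P = -42080 (P = -9 - 42071 = -42080)
x(T) = ¼ (x(T) = 3/8 - ⅛*1 = 3/8 - ⅛ = ¼)
u(w) = 2*w*(¼ + w) (u(w) = (w + w)*(w + ¼) = (2*w)*(¼ + w) = 2*w*(¼ + w))
p(S) = S*(-7 + S)
32424/P + (-62*(89 - 89))/p(u(-3)) = 32424/(-42080) + (-62*(89 - 89))/((((½)*(-3)*(1 + 4*(-3)))*(-7 + (½)*(-3)*(1 + 4*(-3))))) = 32424*(-1/42080) + (-62*0)/((((½)*(-3)*(1 - 12))*(-7 + (½)*(-3)*(1 - 12)))) = -4053/5260 + 0/((((½)*(-3)*(-11))*(-7 + (½)*(-3)*(-11)))) = -4053/5260 + 0/((33*(-7 + 33/2)/2)) = -4053/5260 + 0/(((33/2)*(19/2))) = -4053/5260 + 0/(627/4) = -4053/5260 + 0*(4/627) = -4053/5260 + 0 = -4053/5260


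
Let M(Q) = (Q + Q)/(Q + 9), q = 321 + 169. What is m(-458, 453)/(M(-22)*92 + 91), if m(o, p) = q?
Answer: 6370/5231 ≈ 1.2177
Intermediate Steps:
q = 490
M(Q) = 2*Q/(9 + Q) (M(Q) = (2*Q)/(9 + Q) = 2*Q/(9 + Q))
m(o, p) = 490
m(-458, 453)/(M(-22)*92 + 91) = 490/((2*(-22)/(9 - 22))*92 + 91) = 490/((2*(-22)/(-13))*92 + 91) = 490/((2*(-22)*(-1/13))*92 + 91) = 490/((44/13)*92 + 91) = 490/(4048/13 + 91) = 490/(5231/13) = 490*(13/5231) = 6370/5231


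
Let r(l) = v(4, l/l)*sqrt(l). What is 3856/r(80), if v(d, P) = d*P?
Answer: 241*sqrt(5)/5 ≈ 107.78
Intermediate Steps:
v(d, P) = P*d
r(l) = 4*sqrt(l) (r(l) = ((l/l)*4)*sqrt(l) = (1*4)*sqrt(l) = 4*sqrt(l))
3856/r(80) = 3856/((4*sqrt(80))) = 3856/((4*(4*sqrt(5)))) = 3856/((16*sqrt(5))) = 3856*(sqrt(5)/80) = 241*sqrt(5)/5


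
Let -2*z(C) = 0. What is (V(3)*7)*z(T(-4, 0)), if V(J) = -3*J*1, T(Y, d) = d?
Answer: 0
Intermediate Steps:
V(J) = -3*J
z(C) = 0 (z(C) = -½*0 = 0)
(V(3)*7)*z(T(-4, 0)) = (-3*3*7)*0 = -9*7*0 = -63*0 = 0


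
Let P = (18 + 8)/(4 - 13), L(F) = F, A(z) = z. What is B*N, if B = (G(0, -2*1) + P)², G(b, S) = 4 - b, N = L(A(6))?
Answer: 200/27 ≈ 7.4074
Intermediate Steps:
N = 6
P = -26/9 (P = 26/(-9) = 26*(-⅑) = -26/9 ≈ -2.8889)
B = 100/81 (B = ((4 - 1*0) - 26/9)² = ((4 + 0) - 26/9)² = (4 - 26/9)² = (10/9)² = 100/81 ≈ 1.2346)
B*N = (100/81)*6 = 200/27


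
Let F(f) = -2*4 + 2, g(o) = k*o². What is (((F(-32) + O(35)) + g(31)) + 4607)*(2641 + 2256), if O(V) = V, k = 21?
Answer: 121528849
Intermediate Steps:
g(o) = 21*o²
F(f) = -6 (F(f) = -8 + 2 = -6)
(((F(-32) + O(35)) + g(31)) + 4607)*(2641 + 2256) = (((-6 + 35) + 21*31²) + 4607)*(2641 + 2256) = ((29 + 21*961) + 4607)*4897 = ((29 + 20181) + 4607)*4897 = (20210 + 4607)*4897 = 24817*4897 = 121528849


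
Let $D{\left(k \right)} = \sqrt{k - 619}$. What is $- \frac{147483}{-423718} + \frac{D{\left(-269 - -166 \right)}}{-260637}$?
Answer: $\frac{147483}{423718} - \frac{19 i \sqrt{2}}{260637} \approx 0.34807 - 0.00010309 i$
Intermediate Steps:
$D{\left(k \right)} = \sqrt{-619 + k}$
$- \frac{147483}{-423718} + \frac{D{\left(-269 - -166 \right)}}{-260637} = - \frac{147483}{-423718} + \frac{\sqrt{-619 - 103}}{-260637} = \left(-147483\right) \left(- \frac{1}{423718}\right) + \sqrt{-619 + \left(-269 + 166\right)} \left(- \frac{1}{260637}\right) = \frac{147483}{423718} + \sqrt{-619 - 103} \left(- \frac{1}{260637}\right) = \frac{147483}{423718} + \sqrt{-722} \left(- \frac{1}{260637}\right) = \frac{147483}{423718} + 19 i \sqrt{2} \left(- \frac{1}{260637}\right) = \frac{147483}{423718} - \frac{19 i \sqrt{2}}{260637}$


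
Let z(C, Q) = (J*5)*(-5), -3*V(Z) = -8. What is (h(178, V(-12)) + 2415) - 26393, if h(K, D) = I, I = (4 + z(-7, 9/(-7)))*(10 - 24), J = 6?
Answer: -21934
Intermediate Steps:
V(Z) = 8/3 (V(Z) = -⅓*(-8) = 8/3)
z(C, Q) = -150 (z(C, Q) = (6*5)*(-5) = 30*(-5) = -150)
I = 2044 (I = (4 - 150)*(10 - 24) = -146*(-14) = 2044)
h(K, D) = 2044
(h(178, V(-12)) + 2415) - 26393 = (2044 + 2415) - 26393 = 4459 - 26393 = -21934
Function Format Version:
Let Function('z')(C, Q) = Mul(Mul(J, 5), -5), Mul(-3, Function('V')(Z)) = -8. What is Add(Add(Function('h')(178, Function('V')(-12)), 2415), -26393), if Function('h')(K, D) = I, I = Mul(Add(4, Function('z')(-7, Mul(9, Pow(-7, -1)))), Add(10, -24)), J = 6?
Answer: -21934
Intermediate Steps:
Function('V')(Z) = Rational(8, 3) (Function('V')(Z) = Mul(Rational(-1, 3), -8) = Rational(8, 3))
Function('z')(C, Q) = -150 (Function('z')(C, Q) = Mul(Mul(6, 5), -5) = Mul(30, -5) = -150)
I = 2044 (I = Mul(Add(4, -150), Add(10, -24)) = Mul(-146, -14) = 2044)
Function('h')(K, D) = 2044
Add(Add(Function('h')(178, Function('V')(-12)), 2415), -26393) = Add(Add(2044, 2415), -26393) = Add(4459, -26393) = -21934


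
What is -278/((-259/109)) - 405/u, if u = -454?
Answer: 13862003/117586 ≈ 117.89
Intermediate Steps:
-278/((-259/109)) - 405/u = -278/((-259/109)) - 405/(-454) = -278/((-259*1/109)) - 405*(-1/454) = -278/(-259/109) + 405/454 = -278*(-109/259) + 405/454 = 30302/259 + 405/454 = 13862003/117586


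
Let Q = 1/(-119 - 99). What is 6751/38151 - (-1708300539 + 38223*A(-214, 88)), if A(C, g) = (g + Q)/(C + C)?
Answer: 38732257637619667/22672872 ≈ 1.7083e+9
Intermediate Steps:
Q = -1/218 (Q = 1/(-218) = -1/218 ≈ -0.0045872)
A(C, g) = (-1/218 + g)/(2*C) (A(C, g) = (g - 1/218)/(C + C) = (-1/218 + g)/((2*C)) = (-1/218 + g)*(1/(2*C)) = (-1/218 + g)/(2*C))
6751/38151 - (-1708300539 + 38223*A(-214, 88)) = 6751/38151 - 38223/(1/(-44693 + (1/436)*(-1 + 218*88)/(-214))) = 6751*(1/38151) - 38223/(1/(-44693 + (1/436)*(-1/214)*(-1 + 19184))) = 43/243 - 38223/(1/(-44693 + (1/436)*(-1/214)*19183)) = 43/243 - 38223/(1/(-44693 - 19183/93304)) = 43/243 - 38223/(1/(-4170054855/93304)) = 43/243 - 38223/(-93304/4170054855) = 43/243 - 38223*(-4170054855/93304) = 43/243 + 159392006722665/93304 = 38732257637619667/22672872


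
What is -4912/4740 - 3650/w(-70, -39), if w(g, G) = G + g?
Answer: 4191398/129165 ≈ 32.450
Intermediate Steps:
-4912/4740 - 3650/w(-70, -39) = -4912/4740 - 3650/(-39 - 70) = -4912*1/4740 - 3650/(-109) = -1228/1185 - 3650*(-1/109) = -1228/1185 + 3650/109 = 4191398/129165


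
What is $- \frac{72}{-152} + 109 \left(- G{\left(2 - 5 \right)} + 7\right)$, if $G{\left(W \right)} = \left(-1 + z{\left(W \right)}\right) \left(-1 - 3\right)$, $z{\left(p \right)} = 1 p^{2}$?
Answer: $\frac{80778}{19} \approx 4251.5$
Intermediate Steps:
$z{\left(p \right)} = p^{2}$
$G{\left(W \right)} = 4 - 4 W^{2}$ ($G{\left(W \right)} = \left(-1 + W^{2}\right) \left(-1 - 3\right) = \left(-1 + W^{2}\right) \left(-4\right) = 4 - 4 W^{2}$)
$- \frac{72}{-152} + 109 \left(- G{\left(2 - 5 \right)} + 7\right) = - \frac{72}{-152} + 109 \left(- (4 - 4 \left(2 - 5\right)^{2}) + 7\right) = \left(-72\right) \left(- \frac{1}{152}\right) + 109 \left(- (4 - 4 \left(-3\right)^{2}) + 7\right) = \frac{9}{19} + 109 \left(- (4 - 36) + 7\right) = \frac{9}{19} + 109 \left(\left(-1\right) \left(-32\right) + 7\right) = \frac{9}{19} + 109 \left(32 + 7\right) = \frac{9}{19} + 109 \cdot 39 = \frac{9}{19} + 4251 = \frac{80778}{19}$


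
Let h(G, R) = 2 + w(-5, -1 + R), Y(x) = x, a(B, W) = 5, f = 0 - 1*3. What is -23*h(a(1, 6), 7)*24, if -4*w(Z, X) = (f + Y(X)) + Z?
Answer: -1380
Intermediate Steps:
f = -3 (f = 0 - 3 = -3)
w(Z, X) = ¾ - X/4 - Z/4 (w(Z, X) = -((-3 + X) + Z)/4 = -(-3 + X + Z)/4 = ¾ - X/4 - Z/4)
h(G, R) = 17/4 - R/4 (h(G, R) = 2 + (¾ - (-1 + R)/4 - ¼*(-5)) = 2 + (¾ + (¼ - R/4) + 5/4) = 2 + (9/4 - R/4) = 17/4 - R/4)
-23*h(a(1, 6), 7)*24 = -23*(17/4 - ¼*7)*24 = -23*(17/4 - 7/4)*24 = -23*5/2*24 = -115/2*24 = -1380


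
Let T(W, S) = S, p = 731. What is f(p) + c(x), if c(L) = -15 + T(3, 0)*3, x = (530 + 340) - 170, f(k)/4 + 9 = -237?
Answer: -999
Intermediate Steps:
f(k) = -984 (f(k) = -36 + 4*(-237) = -36 - 948 = -984)
x = 700 (x = 870 - 170 = 700)
c(L) = -15 (c(L) = -15 + 0*3 = -15 + 0 = -15)
f(p) + c(x) = -984 - 15 = -999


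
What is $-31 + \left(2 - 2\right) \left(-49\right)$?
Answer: $-31$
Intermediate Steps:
$-31 + \left(2 - 2\right) \left(-49\right) = -31 + 0 \left(-49\right) = -31 + 0 = -31$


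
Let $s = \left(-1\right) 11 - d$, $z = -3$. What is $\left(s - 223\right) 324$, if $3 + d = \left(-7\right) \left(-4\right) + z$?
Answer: $-82944$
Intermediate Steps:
$d = 22$ ($d = -3 - -25 = -3 + \left(28 - 3\right) = -3 + 25 = 22$)
$s = -33$ ($s = \left(-1\right) 11 - 22 = -11 - 22 = -33$)
$\left(s - 223\right) 324 = \left(-33 - 223\right) 324 = \left(-256\right) 324 = -82944$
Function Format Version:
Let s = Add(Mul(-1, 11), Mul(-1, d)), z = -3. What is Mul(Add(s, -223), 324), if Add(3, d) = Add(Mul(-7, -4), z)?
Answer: -82944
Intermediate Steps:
d = 22 (d = Add(-3, Add(Mul(-7, -4), -3)) = Add(-3, Add(28, -3)) = Add(-3, 25) = 22)
s = -33 (s = Add(Mul(-1, 11), Mul(-1, 22)) = Add(-11, -22) = -33)
Mul(Add(s, -223), 324) = Mul(Add(-33, -223), 324) = Mul(-256, 324) = -82944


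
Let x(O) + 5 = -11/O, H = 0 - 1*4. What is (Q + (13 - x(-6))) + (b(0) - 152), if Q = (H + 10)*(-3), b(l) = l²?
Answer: -923/6 ≈ -153.83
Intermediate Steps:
H = -4 (H = 0 - 4 = -4)
x(O) = -5 - 11/O
Q = -18 (Q = (-4 + 10)*(-3) = 6*(-3) = -18)
(Q + (13 - x(-6))) + (b(0) - 152) = (-18 + (13 - (-5 - 11/(-6)))) + (0² - 152) = (-18 + (13 - (-5 - 11*(-⅙)))) + (0 - 152) = (-18 + (13 - (-5 + 11/6))) - 152 = (-18 + (13 - 1*(-19/6))) - 152 = (-18 + (13 + 19/6)) - 152 = (-18 + 97/6) - 152 = -11/6 - 152 = -923/6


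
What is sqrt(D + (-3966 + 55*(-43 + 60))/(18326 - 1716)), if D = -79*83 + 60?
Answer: I*sqrt(1792521318610)/16610 ≈ 80.605*I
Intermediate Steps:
D = -6497 (D = -6557 + 60 = -6497)
sqrt(D + (-3966 + 55*(-43 + 60))/(18326 - 1716)) = sqrt(-6497 + (-3966 + 55*(-43 + 60))/(18326 - 1716)) = sqrt(-6497 + (-3966 + 55*17)/16610) = sqrt(-6497 + (-3966 + 935)*(1/16610)) = sqrt(-6497 - 3031*1/16610) = sqrt(-6497 - 3031/16610) = sqrt(-107918201/16610) = I*sqrt(1792521318610)/16610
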